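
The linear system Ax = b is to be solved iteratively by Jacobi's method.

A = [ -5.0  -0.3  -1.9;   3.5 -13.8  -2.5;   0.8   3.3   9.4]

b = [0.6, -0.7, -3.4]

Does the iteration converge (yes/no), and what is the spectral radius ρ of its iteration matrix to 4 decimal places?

A = D + L + U where D = diag(-5, -13.8, 9.4).
Jacobi: T = -D⁻¹(L+U), T[2,0] = -(0.8)/(9.4) = -0.0851; T[2,2] = 0.
  T[0,:] = [+0.0000, -0.0600, -0.3800]
  T[1,:] = [+0.2536, +0.0000, -0.1812]
  T[2,:] = [-0.0851, -0.3511, +0.0000]
|eigenvalues of T|: 0.4030, 0.2858, 0.2858.
ρ(T) = max|λ| = 0.4030; 0.4030 < 1 ⇒ converges.

yes, ρ = 0.4030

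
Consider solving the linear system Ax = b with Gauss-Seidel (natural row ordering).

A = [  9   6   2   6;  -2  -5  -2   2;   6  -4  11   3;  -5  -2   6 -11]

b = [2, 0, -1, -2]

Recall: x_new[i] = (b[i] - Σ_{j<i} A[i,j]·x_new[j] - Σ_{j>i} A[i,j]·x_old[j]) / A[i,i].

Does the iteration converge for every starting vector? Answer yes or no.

Split A = D + L + U, D = diag(9, -5, 11, -11).
T_GS = -(D+L)⁻¹U: row 0 first, T[0,2] = -(2)/(9) = -0.2222; later rows by forward substitution.
  T[0,:] = [+0.0000, -0.6667, -0.2222, -0.6667]
  T[1,:] = [+0.0000, +0.2667, -0.3111, +0.6667]
  T[2,:] = [+0.0000, +0.4606, +0.0081, +0.3333]
  T[3,:] = [+0.0000, +0.5058, +0.1620, +0.3636]
|eigenvalues of T|: 0.8544, 0.1967, 0.1967, 0.0000.
spectral radius ρ = 0.8544; 0.8544 < 1, so it converges for any x₀.

yes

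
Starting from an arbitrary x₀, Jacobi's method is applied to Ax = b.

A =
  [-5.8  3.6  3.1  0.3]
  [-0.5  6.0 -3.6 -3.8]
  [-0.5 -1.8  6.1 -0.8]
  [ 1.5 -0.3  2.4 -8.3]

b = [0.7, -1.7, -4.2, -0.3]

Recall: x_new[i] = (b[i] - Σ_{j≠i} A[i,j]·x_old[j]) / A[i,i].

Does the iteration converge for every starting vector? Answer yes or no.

Split A = D + L + U, D = diag(-5.8, 6, 6.1, -8.3).
Jacobi T = -D⁻¹(L+U): T[2,1] = -(-1.8)/(6.1) = +0.2951; T[2,2] = 0.
  T[0,:] = [+0.0000 +0.6207 +0.5345 +0.0517]
  T[1,:] = [+0.0833 +0.0000 +0.6000 +0.6333]
  T[2,:] = [+0.0820 +0.2951 +0.0000 +0.1311]
  T[3,:] = [+0.1807 -0.0361 +0.2892 +0.0000]
eigenvalue magnitudes: 0.7670, 0.3925, 0.3925, 0.2847.
ρ(T) = max|λ| = 0.7670; 0.7670 < 1: convergent.

yes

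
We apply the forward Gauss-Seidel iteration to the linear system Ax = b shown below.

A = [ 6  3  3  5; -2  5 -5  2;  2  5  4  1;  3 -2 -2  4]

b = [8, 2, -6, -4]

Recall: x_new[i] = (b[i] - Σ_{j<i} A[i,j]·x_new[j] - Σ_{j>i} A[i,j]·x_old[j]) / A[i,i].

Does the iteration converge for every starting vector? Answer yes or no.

no

Let D = diag(6, 5, 4, 4); L, U the strict triangles.
Gauss-Seidel: T = -(D+L)⁻¹U, row 0 first, T[0,3] = -(5)/(6) = -0.8333; later rows by forward substitution.
  T[0,:] = [+0.0000 -0.5000 -0.5000 -0.8333]
  T[1,:] = [+0.0000 -0.2000 +0.8000 -0.7333]
  T[2,:] = [+0.0000 +0.5000 -0.7500 +1.0833]
  T[3,:] = [+0.0000 +0.5250 +0.4000 +0.8000]
eigenvalue magnitudes: 1.1454, 0.9050, 0.0904, 0.0000.
spectral radius ρ = 1.1454; 1.1454 > 1 ⇒ diverges.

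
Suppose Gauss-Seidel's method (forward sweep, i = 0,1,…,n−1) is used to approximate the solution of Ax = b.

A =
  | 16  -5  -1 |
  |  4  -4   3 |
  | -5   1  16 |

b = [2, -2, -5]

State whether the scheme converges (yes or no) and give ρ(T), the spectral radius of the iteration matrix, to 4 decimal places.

yes, ρ = 0.4456

Split A = D + L + U, D = diag(16, -4, 16).
Gauss-Seidel: T = -(D+L)⁻¹U, row 0 first, T[0,2] = -(-1)/(16) = +0.0625; later rows by forward substitution.
  T[0,:] = [+0.0000  +0.3125  +0.0625]
  T[1,:] = [+0.0000  +0.3125  +0.8125]
  T[2,:] = [+0.0000  +0.0781  -0.0312]
moduli |λ_i(T)| = 0.4456, 0.1644, 0.0000.
ρ = 0.4456; 0.4456 < 1 ⇒ converges.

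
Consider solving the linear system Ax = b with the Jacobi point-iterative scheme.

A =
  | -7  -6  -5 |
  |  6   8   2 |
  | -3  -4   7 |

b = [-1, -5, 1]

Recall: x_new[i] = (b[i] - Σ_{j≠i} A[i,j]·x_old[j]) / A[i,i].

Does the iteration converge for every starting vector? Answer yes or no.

Let D = diag(-7, 8, 7); L, U the strict triangles.
Jacobi T = -D⁻¹(L+U): T[1,0] = -(6)/(8) = -0.7500; T[1,1] = 0.
  T[0,:] = [+0.0000 -0.8571 -0.7143]
  T[1,:] = [-0.7500 +0.0000 -0.2500]
  T[2,:] = [+0.4286 +0.5714 +0.0000]
|roots of det(T-λI)|: 0.8230, 0.6954, 0.6954.
ρ = 0.8230; 0.8230 < 1, so it converges for any x₀.

yes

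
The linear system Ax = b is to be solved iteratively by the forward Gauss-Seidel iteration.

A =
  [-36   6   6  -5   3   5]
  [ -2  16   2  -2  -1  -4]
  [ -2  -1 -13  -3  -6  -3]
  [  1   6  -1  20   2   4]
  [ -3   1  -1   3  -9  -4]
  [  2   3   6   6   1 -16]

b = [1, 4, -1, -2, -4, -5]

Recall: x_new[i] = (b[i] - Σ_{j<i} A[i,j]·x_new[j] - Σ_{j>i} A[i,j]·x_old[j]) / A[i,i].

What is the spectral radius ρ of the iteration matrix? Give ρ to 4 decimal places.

0.5072

Write A = D+L+U with D = diag(-36, 16, -13, 20, -9, -16).
GS T = -(D+L)⁻¹U: row 0 first, T[0,3] = -(-5)/(-36) = -0.1389; later rows by forward substitution.
  T[0,:] = [+0.0000 +0.1667 +0.1667 -0.1389 +0.0833 +0.1389]
  T[1,:] = [+0.0000 +0.0208 -0.1042 +0.1076 +0.0729 +0.2674]
  T[2,:] = [+0.0000 -0.0272 -0.0176 -0.2177 -0.4800 -0.2727]
  T[3,:] = [+0.0000 -0.0159 +0.0220 -0.0362 -0.1500 -0.3008]
  T[4,:] = [+0.0000 -0.0555 -0.0578 +0.0704 -0.0164 -0.5310]
  T[5,:] = [+0.0000 +0.0051 -0.0007 -0.0880 -0.2132 -0.1808]
|eigenvalues of T|: 0.5072, 0.2634, 0.0790, 0.0503, 0.0503, 0.0000.
spectral radius ρ = 0.5072; 0.5072 < 1, so it converges for any x₀.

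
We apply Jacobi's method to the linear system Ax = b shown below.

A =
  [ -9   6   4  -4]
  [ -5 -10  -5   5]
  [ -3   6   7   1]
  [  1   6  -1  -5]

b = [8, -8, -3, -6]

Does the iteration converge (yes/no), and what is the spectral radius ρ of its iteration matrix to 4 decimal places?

Diagonal D = diag(-9, -10, 7, -5); L, U strict lower/upper.
Jacobi T = -D⁻¹(L+U): T[3,2] = -(-1)/(-5) = -0.2000; T[3,3] = 0.
  T[0,:] = [+0.0000 +0.6667 +0.4444 -0.4444]
  T[1,:] = [-0.5000 +0.0000 -0.5000 +0.5000]
  T[2,:] = [+0.4286 -0.8571 +0.0000 -0.1429]
  T[3,:] = [+0.2000 +1.2000 -0.2000 +0.0000]
|roots of det(T-λI)|: 1.1697, 0.6282, 0.6282, 0.1444.
ρ = 1.1697; 1.1697 > 1, so it fails to converge.

no, ρ = 1.1697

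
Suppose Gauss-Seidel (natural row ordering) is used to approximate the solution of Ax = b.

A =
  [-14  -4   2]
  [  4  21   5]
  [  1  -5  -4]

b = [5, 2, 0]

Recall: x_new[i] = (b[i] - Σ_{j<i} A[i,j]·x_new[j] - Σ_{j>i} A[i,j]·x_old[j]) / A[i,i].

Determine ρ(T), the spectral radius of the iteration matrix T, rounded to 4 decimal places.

Split A = D + L + U, D = diag(-14, 21, -4).
GS T = -(D+L)⁻¹U: row 0 first, T[0,1] = -(-4)/(-14) = -0.2857; later rows by forward substitution.
  T[0,:] = [+0.0000, -0.2857, +0.1429]
  T[1,:] = [+0.0000, +0.0544, -0.2653]
  T[2,:] = [+0.0000, -0.1395, +0.3673]
|roots of det(T-λI)|: 0.4588, 0.0371, 0.0000.
ρ(T) = max|λ| = 0.4588; 0.4588 < 1, so it converges for any x₀.

0.4588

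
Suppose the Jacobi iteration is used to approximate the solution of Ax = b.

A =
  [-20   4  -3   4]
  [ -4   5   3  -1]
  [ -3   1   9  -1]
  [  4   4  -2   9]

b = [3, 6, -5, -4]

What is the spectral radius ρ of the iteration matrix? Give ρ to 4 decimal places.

0.5058

Split A = D + L + U, D = diag(-20, 5, 9, 9).
Jacobi T = -D⁻¹(L+U): T[2,0] = -(-3)/(9) = +0.3333; T[2,2] = 0.
  T[0,:] = [+0.0000, +0.2000, -0.1500, +0.2000]
  T[1,:] = [+0.8000, +0.0000, -0.6000, +0.2000]
  T[2,:] = [+0.3333, -0.1111, +0.0000, +0.1111]
  T[3,:] = [-0.4444, -0.4444, +0.2222, +0.0000]
eigenvalue magnitudes: 0.5058, 0.4117, 0.4117, 0.2880.
ρ = 0.5058; 0.5058 < 1: convergent.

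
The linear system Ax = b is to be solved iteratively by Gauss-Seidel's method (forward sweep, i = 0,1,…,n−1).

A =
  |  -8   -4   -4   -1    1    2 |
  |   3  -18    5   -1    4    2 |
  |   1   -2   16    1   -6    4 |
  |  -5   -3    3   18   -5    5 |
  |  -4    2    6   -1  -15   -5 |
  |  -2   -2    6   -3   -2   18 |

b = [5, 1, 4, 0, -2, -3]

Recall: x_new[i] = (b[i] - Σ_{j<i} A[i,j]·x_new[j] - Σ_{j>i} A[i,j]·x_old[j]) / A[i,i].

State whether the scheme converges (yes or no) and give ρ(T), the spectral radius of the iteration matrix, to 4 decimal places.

yes, ρ = 0.5333

Split A = D + L + U, D = diag(-8, -18, 16, 18, -15, 18).
Gauss-Seidel: T = -(D+L)⁻¹U, row 0 first, T[0,5] = -(2)/(-8) = +0.2500; later rows by forward substitution.
  T[0,:] = [+0.0000  -0.5000  -0.5000  -0.1250  +0.1250  +0.2500]
  T[1,:] = [+0.0000  -0.0833  +0.1944  -0.0764  +0.2431  +0.1528]
  T[2,:] = [+0.0000  +0.0208  +0.0556  -0.0642  +0.3976  -0.2465]
  T[3,:] = [+0.0000  -0.1562  -0.1157  -0.0367  +0.2867  -0.1418]
  T[4,:] = [+0.0000  +0.1410  +0.1892  -0.0001  +0.1390  -0.4688]
  T[5,:] = [+0.0000  -0.0821  -0.0507  -0.0071  -0.0284  +0.0512]
|roots of det(T-λI)|: 0.5333, 0.1742, 0.1742, 0.1670, 0.0330, 0.0000.
ρ = 0.5333; 0.5333 < 1, so it converges for any x₀.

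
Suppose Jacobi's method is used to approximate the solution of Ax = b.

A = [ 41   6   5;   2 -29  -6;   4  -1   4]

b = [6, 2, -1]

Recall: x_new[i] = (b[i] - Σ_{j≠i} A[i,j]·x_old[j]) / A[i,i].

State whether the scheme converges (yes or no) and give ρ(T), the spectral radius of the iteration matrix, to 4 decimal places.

yes, ρ = 0.3810

A = D + L + U where D = diag(41, -29, 4).
T_J = -D⁻¹(L+U): T[2,0] = -(4)/(4) = -1.0000; T[2,2] = 0.
  T[0,:] = [+0.0000, -0.1463, -0.1220]
  T[1,:] = [+0.0690, +0.0000, -0.2069]
  T[2,:] = [-1.0000, +0.2500, +0.0000]
moduli |λ_i(T)| = 0.3810, 0.2915, 0.2915.
spectral radius ρ = 0.3810; 0.3810 < 1, so it converges for any x₀.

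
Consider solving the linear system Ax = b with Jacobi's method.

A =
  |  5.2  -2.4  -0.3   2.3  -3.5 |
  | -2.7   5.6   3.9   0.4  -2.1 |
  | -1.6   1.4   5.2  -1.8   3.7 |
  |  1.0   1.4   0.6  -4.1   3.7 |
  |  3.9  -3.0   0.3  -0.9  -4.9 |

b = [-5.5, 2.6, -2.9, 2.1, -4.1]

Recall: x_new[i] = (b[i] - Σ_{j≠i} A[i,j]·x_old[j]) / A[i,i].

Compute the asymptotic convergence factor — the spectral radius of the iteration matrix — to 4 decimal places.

1.2475

Let D = diag(5.2, 5.6, 5.2, -4.1, -4.9); L, U the strict triangles.
Jacobi: T = -D⁻¹(L+U), T[1,3] = -(0.4)/(5.6) = -0.0714; T[1,1] = 0.
  T[0,:] = [+0.0000, +0.4615, +0.0577, -0.4423, +0.6731]
  T[1,:] = [+0.4821, +0.0000, -0.6964, -0.0714, +0.3750]
  T[2,:] = [+0.3077, -0.2692, +0.0000, +0.3462, -0.7115]
  T[3,:] = [+0.2439, +0.3415, +0.1463, +0.0000, +0.9024]
  T[4,:] = [+0.7959, -0.6122, +0.0612, -0.1837, +0.0000]
|λ(T)| sorted: 1.2475, 0.7422, 0.7422, 0.4266, 0.4266.
spectral radius ρ = 1.2475; 1.2475 > 1: divergent.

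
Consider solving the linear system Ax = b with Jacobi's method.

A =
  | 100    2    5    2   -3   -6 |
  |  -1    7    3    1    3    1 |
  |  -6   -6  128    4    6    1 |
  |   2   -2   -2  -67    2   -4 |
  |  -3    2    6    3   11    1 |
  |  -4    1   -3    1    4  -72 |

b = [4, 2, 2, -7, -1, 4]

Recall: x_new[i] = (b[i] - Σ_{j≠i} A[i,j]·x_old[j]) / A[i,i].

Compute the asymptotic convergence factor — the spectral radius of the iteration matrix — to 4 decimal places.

0.3253

A = D + L + U where D = diag(100, 7, 128, -67, 11, -72).
Jacobi T = -D⁻¹(L+U): T[3,1] = -(-2)/(-67) = -0.0299; T[3,3] = 0.
  T[0,:] = [+0.0000  -0.0200  -0.0500  -0.0200  +0.0300  +0.0600]
  T[1,:] = [+0.1429  +0.0000  -0.4286  -0.1429  -0.4286  -0.1429]
  T[2,:] = [+0.0469  +0.0469  +0.0000  -0.0312  -0.0469  -0.0078]
  T[3,:] = [+0.0299  -0.0299  -0.0299  +0.0000  +0.0299  -0.0597]
  T[4,:] = [+0.2727  -0.1818  -0.5455  -0.2727  +0.0000  -0.0909]
  T[5,:] = [-0.0556  +0.0139  -0.0417  +0.0139  +0.0556  +0.0000]
moduli |λ_i(T)| = 0.3253, 0.2079, 0.2079, 0.0893, 0.0893, 0.0121.
ρ(T) = max|λ| = 0.3253; 0.3253 < 1, so it converges for any x₀.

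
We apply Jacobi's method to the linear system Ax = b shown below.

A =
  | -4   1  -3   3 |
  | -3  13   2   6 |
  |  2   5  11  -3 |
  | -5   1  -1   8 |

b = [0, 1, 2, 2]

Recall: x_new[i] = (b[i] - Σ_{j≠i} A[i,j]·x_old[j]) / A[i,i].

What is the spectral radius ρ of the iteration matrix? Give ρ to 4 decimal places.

Split A = D + L + U, D = diag(-4, 13, 11, 8).
T_J = -D⁻¹(L+U): T[2,3] = -(-3)/(11) = +0.2727; T[2,2] = 0.
  T[0,:] = [+0.0000, +0.2500, -0.7500, +0.7500]
  T[1,:] = [+0.2308, +0.0000, -0.1538, -0.4615]
  T[2,:] = [-0.1818, -0.4545, +0.0000, +0.2727]
  T[3,:] = [+0.6250, -0.1250, +0.1250, +0.0000]
eigenvalue magnitudes: 0.8750, 0.6633, 0.6633, 0.3934.
spectral radius ρ = 0.8750; 0.8750 < 1: convergent.

0.8750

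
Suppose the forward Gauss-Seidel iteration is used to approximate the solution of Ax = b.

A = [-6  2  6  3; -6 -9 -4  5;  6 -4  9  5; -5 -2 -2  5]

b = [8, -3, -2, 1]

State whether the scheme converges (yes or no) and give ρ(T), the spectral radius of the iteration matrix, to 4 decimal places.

no, ρ = 1.3783

Write A = D+L+U with D = diag(-6, -9, 9, 5).
GS T = -(D+L)⁻¹U: row 0 first, T[0,2] = -(6)/(-6) = +1.0000; later rows by forward substitution.
  T[0,:] = [+0.0000  +0.3333  +1.0000  +0.5000]
  T[1,:] = [+0.0000  -0.2222  -1.1111  +0.2222]
  T[2,:] = [+0.0000  -0.3210  -1.1605  -0.7901]
  T[3,:] = [+0.0000  +0.1160  +0.0914  +0.2728]
|eigenvalues of T|: 1.3783, 0.4130, 0.1446, 0.0000.
ρ(T) = max|λ| = 1.3783; 1.3783 > 1: divergent.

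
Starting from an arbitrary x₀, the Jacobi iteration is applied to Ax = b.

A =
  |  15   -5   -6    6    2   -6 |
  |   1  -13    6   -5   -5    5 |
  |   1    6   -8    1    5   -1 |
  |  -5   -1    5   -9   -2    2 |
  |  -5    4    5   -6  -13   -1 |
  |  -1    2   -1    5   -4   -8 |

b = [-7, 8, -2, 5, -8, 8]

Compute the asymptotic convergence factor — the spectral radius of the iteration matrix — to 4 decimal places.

1.2811

Let D = diag(15, -13, -8, -9, -13, -8); L, U the strict triangles.
Jacobi: T = -D⁻¹(L+U), T[0,1] = -(-5)/(15) = +0.3333; T[0,0] = 0.
  T[0,:] = [+0.0000 +0.3333 +0.4000 -0.4000 -0.1333 +0.4000]
  T[1,:] = [+0.0769 +0.0000 +0.4615 -0.3846 -0.3846 +0.3846]
  T[2,:] = [+0.1250 +0.7500 +0.0000 +0.1250 +0.6250 -0.1250]
  T[3,:] = [-0.5556 -0.1111 +0.5556 +0.0000 -0.2222 +0.2222]
  T[4,:] = [-0.3846 +0.3077 +0.3846 -0.4615 +0.0000 -0.0769]
  T[5,:] = [-0.1250 +0.2500 -0.1250 +0.6250 -0.5000 +0.0000]
eigenvalue magnitudes: 1.2811, 0.6490, 0.6490, 0.5668, 0.3011, 0.3011.
ρ = 1.2811; 1.2811 > 1 ⇒ diverges.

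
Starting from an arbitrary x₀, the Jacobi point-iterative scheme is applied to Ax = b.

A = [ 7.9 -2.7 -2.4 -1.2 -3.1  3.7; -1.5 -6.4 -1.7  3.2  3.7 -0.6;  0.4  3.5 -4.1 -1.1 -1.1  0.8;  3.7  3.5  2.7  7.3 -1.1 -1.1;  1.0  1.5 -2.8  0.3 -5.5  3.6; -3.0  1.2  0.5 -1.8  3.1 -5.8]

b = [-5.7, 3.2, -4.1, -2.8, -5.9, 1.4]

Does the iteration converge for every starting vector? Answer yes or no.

Split A = D + L + U, D = diag(7.9, -6.4, -4.1, 7.3, -5.5, -5.8).
T_J = -D⁻¹(L+U): T[2,1] = -(3.5)/(-4.1) = +0.8537; T[2,2] = 0.
  T[0,:] = [+0.0000, +0.3418, +0.3038, +0.1519, +0.3924, -0.4684]
  T[1,:] = [-0.2344, +0.0000, -0.2656, +0.5000, +0.5781, -0.0938]
  T[2,:] = [+0.0976, +0.8537, +0.0000, -0.2683, -0.2683, +0.1951]
  T[3,:] = [-0.5068, -0.4795, -0.3699, +0.0000, +0.1507, +0.1507]
  T[4,:] = [+0.1818, +0.2727, -0.5091, +0.0545, +0.0000, +0.6545]
  T[5,:] = [-0.5172, +0.2069, +0.0862, -0.3103, +0.5345, +0.0000]
|roots of det(T-λI)|: 1.1498, 0.8223, 0.8223, 0.5594, 0.2208, 0.1027.
ρ = 1.1498; 1.1498 > 1, so it fails to converge.

no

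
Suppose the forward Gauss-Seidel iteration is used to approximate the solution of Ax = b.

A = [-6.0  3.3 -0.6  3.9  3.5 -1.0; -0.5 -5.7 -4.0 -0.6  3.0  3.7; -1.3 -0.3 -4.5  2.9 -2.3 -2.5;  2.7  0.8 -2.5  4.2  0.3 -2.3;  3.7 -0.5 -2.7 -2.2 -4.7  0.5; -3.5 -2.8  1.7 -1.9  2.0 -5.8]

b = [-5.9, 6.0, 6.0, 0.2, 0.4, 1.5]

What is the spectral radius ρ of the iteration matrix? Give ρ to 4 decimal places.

Let D = diag(-6, -5.7, -4.5, 4.2, -4.7, -5.8); L, U the strict triangles.
GS T = -(D+L)⁻¹U: row 0 first, T[0,1] = -(3.3)/(-6) = +0.5500; later rows by forward substitution.
  T[0,:] = [+0.0000, +0.5500, -0.1000, +0.6500, +0.5833, -0.1667]
  T[1,:] = [+0.0000, -0.0482, -0.6930, -0.1623, +0.4751, +0.6637]
  T[2,:] = [+0.0000, -0.1557, +0.0751, +0.4675, -0.7113, -0.5517]
  T[3,:] = [+0.0000, -0.4370, +0.2410, -0.1087, -0.9603, +0.2000]
  T[4,:] = [+0.0000, +0.7321, -0.1609, +0.3113, +1.2668, +0.1279]
  T[5,:] = [+0.0000, +0.0414, +0.2825, -0.0339, -0.0385, -0.4030]
|eigenvalues of T|: 1.5919, 0.6261, 0.6261, 0.0449, 0.0407, 0.0000.
ρ = 1.5919; 1.5919 > 1 ⇒ diverges.

1.5919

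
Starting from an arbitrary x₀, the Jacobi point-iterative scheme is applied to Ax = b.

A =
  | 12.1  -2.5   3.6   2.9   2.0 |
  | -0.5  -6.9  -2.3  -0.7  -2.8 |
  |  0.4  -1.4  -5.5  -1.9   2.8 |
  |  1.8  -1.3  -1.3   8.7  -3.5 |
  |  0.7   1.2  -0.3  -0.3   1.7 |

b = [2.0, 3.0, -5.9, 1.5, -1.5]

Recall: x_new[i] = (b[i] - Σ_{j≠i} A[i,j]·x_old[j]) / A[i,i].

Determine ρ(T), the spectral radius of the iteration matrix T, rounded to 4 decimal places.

0.8998

Diagonal D = diag(12.1, -6.9, -5.5, 8.7, 1.7); L, U strict lower/upper.
Jacobi T = -D⁻¹(L+U): T[1,3] = -(-0.7)/(-6.9) = -0.1014; T[1,1] = 0.
  T[0,:] = [+0.0000, +0.2066, -0.2975, -0.2397, -0.1653]
  T[1,:] = [-0.0725, +0.0000, -0.3333, -0.1014, -0.4058]
  T[2,:] = [+0.0727, -0.2545, +0.0000, -0.3455, +0.5091]
  T[3,:] = [-0.2069, +0.1494, +0.1494, +0.0000, +0.4023]
  T[4,:] = [-0.4118, -0.7059, +0.1765, +0.1765, +0.0000]
|roots of det(T-λI)|: 0.8998, 0.5852, 0.5852, 0.1402, 0.0685.
ρ = 0.8998; 0.8998 < 1 ⇒ converges.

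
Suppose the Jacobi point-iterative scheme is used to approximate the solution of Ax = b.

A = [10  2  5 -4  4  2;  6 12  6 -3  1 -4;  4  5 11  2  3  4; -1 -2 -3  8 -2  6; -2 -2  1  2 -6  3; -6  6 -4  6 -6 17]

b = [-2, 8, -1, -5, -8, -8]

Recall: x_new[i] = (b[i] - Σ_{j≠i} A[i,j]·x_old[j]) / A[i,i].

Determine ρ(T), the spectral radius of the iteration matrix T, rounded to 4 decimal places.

1.2457

Diagonal D = diag(10, 12, 11, 8, -6, 17); L, U strict lower/upper.
Jacobi T = -D⁻¹(L+U): T[3,2] = -(-3)/(8) = +0.3750; T[3,3] = 0.
  T[0,:] = [+0.0000, -0.2000, -0.5000, +0.4000, -0.4000, -0.2000]
  T[1,:] = [-0.5000, +0.0000, -0.5000, +0.2500, -0.0833, +0.3333]
  T[2,:] = [-0.3636, -0.4545, +0.0000, -0.1818, -0.2727, -0.3636]
  T[3,:] = [+0.1250, +0.2500, +0.3750, +0.0000, +0.2500, -0.7500]
  T[4,:] = [-0.3333, -0.3333, +0.1667, +0.3333, +0.0000, +0.5000]
  T[5,:] = [+0.3529, -0.3529, +0.2353, -0.3529, +0.3529, +0.0000]
moduli |λ_i(T)| = 1.2457, 0.5935, 0.5935, 0.5850, 0.5850, 0.4543.
ρ = 1.2457; 1.2457 > 1: divergent.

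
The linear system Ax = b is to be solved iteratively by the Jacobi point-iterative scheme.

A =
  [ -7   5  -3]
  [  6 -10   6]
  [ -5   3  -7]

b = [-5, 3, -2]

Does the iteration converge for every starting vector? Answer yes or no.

A = D + L + U where D = diag(-7, -10, -7).
Jacobi: T = -D⁻¹(L+U), T[2,1] = -(3)/(-7) = +0.4286; T[2,2] = 0.
  T[0,:] = [+0.0000, +0.7143, -0.4286]
  T[1,:] = [+0.6000, +0.0000, +0.6000]
  T[2,:] = [-0.7143, +0.4286, +0.0000]
|λ(T)| sorted: 1.1620, 0.5986, 0.5986.
ρ = 1.1620; 1.1620 > 1, so it fails to converge.

no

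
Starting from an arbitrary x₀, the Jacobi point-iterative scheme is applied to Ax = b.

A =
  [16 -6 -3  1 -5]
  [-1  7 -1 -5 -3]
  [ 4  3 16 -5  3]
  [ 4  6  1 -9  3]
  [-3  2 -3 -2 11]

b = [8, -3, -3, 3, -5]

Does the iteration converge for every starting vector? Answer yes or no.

yes

A = D + L + U where D = diag(16, 7, 16, -9, 11).
Jacobi T = -D⁻¹(L+U): T[3,1] = -(6)/(-9) = +0.6667; T[3,3] = 0.
  T[0,:] = [+0.0000 +0.3750 +0.1875 -0.0625 +0.3125]
  T[1,:] = [+0.1429 +0.0000 +0.1429 +0.7143 +0.4286]
  T[2,:] = [-0.2500 -0.1875 +0.0000 +0.3125 -0.1875]
  T[3,:] = [+0.4444 +0.6667 +0.1111 +0.0000 +0.3333]
  T[4,:] = [+0.2727 -0.1818 +0.2727 +0.1818 +0.0000]
moduli |λ_i(T)| = 0.8636, 0.5189, 0.5189, 0.2810, 0.2810.
ρ(T) = max|λ| = 0.8636; 0.8636 < 1 ⇒ converges.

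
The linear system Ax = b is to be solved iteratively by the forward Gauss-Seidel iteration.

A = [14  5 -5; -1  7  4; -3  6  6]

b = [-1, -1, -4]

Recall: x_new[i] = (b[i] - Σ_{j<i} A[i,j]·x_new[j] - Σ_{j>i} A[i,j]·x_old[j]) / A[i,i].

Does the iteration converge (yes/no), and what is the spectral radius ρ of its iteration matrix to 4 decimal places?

Let D = diag(14, 7, 6); L, U the strict triangles.
Gauss-Seidel: T = -(D+L)⁻¹U, row 0 first, T[0,2] = -(-5)/(14) = +0.3571; later rows by forward substitution.
  T[0,:] = [+0.0000  -0.3571  +0.3571]
  T[1,:] = [+0.0000  -0.0510  -0.5204]
  T[2,:] = [+0.0000  -0.1276  +0.6990]
|λ(T)| sorted: 0.7790, 0.1310, 0.0000.
ρ(T) = max|λ| = 0.7790; 0.7790 < 1: convergent.

yes, ρ = 0.7790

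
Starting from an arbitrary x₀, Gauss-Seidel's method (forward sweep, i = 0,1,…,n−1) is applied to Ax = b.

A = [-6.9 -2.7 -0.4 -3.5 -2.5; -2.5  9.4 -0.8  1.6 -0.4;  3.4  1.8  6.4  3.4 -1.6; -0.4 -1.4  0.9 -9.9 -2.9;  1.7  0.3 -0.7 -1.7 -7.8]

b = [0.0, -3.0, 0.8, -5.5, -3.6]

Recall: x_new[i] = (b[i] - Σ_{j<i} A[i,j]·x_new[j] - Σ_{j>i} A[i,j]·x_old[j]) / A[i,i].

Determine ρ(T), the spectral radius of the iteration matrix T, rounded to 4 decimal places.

A = D + L + U where D = diag(-6.9, 9.4, 6.4, -9.9, -7.8).
Gauss-Seidel: T = -(D+L)⁻¹U, row 0 first, T[0,4] = -(-2.5)/(-6.9) = -0.3623; later rows by forward substitution.
  T[0,:] = [+0.0000  -0.3913  -0.0580  -0.5072  -0.3623]
  T[1,:] = [+0.0000  -0.1041  +0.0697  -0.3051  -0.0538]
  T[2,:] = [+0.0000  +0.2372  +0.0112  -0.1760  +0.4576]
  T[3,:] = [+0.0000  +0.0521  -0.0065  +0.0476  -0.2291]
  T[4,:] = [+0.0000  -0.1219  -0.0095  -0.1169  -0.0722]
|λ(T)| sorted: 0.3003, 0.2109, 0.2109, 0.0846, 0.0000.
ρ = 0.3003; 0.3003 < 1 ⇒ converges.

0.3003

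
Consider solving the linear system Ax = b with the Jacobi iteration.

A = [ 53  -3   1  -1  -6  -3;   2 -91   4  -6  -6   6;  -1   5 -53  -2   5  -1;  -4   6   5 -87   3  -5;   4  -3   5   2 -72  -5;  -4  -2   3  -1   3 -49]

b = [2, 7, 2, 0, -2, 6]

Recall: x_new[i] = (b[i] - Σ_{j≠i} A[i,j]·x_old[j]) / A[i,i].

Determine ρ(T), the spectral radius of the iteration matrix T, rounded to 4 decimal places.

A = D + L + U where D = diag(53, -91, -53, -87, -72, -49).
Jacobi T = -D⁻¹(L+U): T[4,3] = -(2)/(-72) = +0.0278; T[4,4] = 0.
  T[0,:] = [+0.0000 +0.0566 -0.0189 +0.0189 +0.1132 +0.0566]
  T[1,:] = [+0.0220 +0.0000 +0.0440 -0.0659 -0.0659 +0.0659]
  T[2,:] = [-0.0189 +0.0943 +0.0000 -0.0377 +0.0943 -0.0189]
  T[3,:] = [-0.0460 +0.0690 +0.0575 +0.0000 +0.0345 -0.0575]
  T[4,:] = [+0.0556 -0.0417 +0.0694 +0.0278 +0.0000 -0.0694]
  T[5,:] = [-0.0816 -0.0408 +0.0612 -0.0204 +0.0612 +0.0000]
eigenvalue magnitudes: 0.1664, 0.0980, 0.0973, 0.0973, 0.0899, 0.0899.
ρ = 0.1664; 0.1664 < 1: convergent.

0.1664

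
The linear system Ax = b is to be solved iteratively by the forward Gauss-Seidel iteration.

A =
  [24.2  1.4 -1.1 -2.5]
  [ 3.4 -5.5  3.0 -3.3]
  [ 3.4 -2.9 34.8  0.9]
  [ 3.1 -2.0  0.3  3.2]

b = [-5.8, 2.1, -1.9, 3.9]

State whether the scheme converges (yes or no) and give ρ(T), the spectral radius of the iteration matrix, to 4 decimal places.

yes, ρ = 0.3101

Diagonal D = diag(24.2, -5.5, 34.8, 3.2); L, U strict lower/upper.
GS T = -(D+L)⁻¹U: row 0 first, T[0,1] = -(1.4)/(24.2) = -0.0579; later rows by forward substitution.
  T[0,:] = [+0.0000  -0.0579  +0.0455  +0.1033]
  T[1,:] = [+0.0000  -0.0358  +0.5736  -0.5361]
  T[2,:] = [+0.0000  +0.0027  +0.0434  -0.0806]
  T[3,:] = [+0.0000  +0.0334  +0.3104  -0.4276]
|roots of det(T-λI)|: 0.3101, 0.0766, 0.0333, 0.0000.
ρ(T) = max|λ| = 0.3101; 0.3101 < 1: convergent.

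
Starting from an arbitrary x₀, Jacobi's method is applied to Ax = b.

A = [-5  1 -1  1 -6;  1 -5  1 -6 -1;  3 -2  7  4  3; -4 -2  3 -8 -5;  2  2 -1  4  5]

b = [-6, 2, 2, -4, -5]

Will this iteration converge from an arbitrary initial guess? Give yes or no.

Let D = diag(-5, -5, 7, -8, 5); L, U the strict triangles.
Jacobi T = -D⁻¹(L+U): T[0,3] = -(1)/(-5) = +0.2000; T[0,0] = 0.
  T[0,:] = [+0.0000  +0.2000  -0.2000  +0.2000  -1.2000]
  T[1,:] = [+0.2000  +0.0000  +0.2000  -1.2000  -0.2000]
  T[2,:] = [-0.4286  +0.2857  +0.0000  -0.5714  -0.4286]
  T[3,:] = [-0.5000  -0.2500  +0.3750  +0.0000  -0.6250]
  T[4,:] = [-0.4000  -0.4000  +0.2000  -0.8000  +0.0000]
eigenvalue magnitudes: 1.1235, 0.7858, 0.6230, 0.6230, 0.5812.
ρ(T) = max|λ| = 1.1235; 1.1235 > 1, so it fails to converge.

no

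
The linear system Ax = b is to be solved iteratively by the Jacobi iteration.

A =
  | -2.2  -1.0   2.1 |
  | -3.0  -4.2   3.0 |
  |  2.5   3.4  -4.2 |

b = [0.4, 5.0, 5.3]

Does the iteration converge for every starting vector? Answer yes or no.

Split A = D + L + U, D = diag(-2.2, -4.2, -4.2).
Jacobi: T = -D⁻¹(L+U), T[0,1] = -(-1)/(-2.2) = -0.4545; T[0,0] = 0.
  T[0,:] = [+0.0000 -0.4545 +0.9545]
  T[1,:] = [-0.7143 +0.0000 +0.7143]
  T[2,:] = [+0.5952 +0.8095 +0.0000]
eigenvalue magnitudes: 1.4136, 0.7261, 0.7261.
ρ(T) = max|λ| = 1.4136; 1.4136 > 1, so it fails to converge.

no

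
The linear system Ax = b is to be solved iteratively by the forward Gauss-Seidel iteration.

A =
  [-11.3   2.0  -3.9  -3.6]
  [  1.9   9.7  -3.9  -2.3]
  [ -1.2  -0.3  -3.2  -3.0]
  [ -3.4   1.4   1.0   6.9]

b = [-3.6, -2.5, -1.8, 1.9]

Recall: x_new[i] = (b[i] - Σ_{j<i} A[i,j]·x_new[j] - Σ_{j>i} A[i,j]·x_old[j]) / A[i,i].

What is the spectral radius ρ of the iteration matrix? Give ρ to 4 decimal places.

Diagonal D = diag(-11.3, 9.7, -3.2, 6.9); L, U strict lower/upper.
T_GS = -(D+L)⁻¹U: row 0 first, T[0,2] = -(-3.9)/(-11.3) = -0.3451; later rows by forward substitution.
  T[0,:] = [+0.0000 +0.1770 -0.3451 -0.3186]
  T[1,:] = [+0.0000 -0.0347 +0.4697 +0.2995]
  T[2,:] = [+0.0000 -0.0631 +0.0854 -0.8461]
  T[3,:] = [+0.0000 +0.1034 -0.2777 -0.0951]
|roots of det(T-λI)|: 0.5718, 0.3735, 0.1539, 0.0000.
ρ(T) = max|λ| = 0.5718; 0.5718 < 1: convergent.

0.5718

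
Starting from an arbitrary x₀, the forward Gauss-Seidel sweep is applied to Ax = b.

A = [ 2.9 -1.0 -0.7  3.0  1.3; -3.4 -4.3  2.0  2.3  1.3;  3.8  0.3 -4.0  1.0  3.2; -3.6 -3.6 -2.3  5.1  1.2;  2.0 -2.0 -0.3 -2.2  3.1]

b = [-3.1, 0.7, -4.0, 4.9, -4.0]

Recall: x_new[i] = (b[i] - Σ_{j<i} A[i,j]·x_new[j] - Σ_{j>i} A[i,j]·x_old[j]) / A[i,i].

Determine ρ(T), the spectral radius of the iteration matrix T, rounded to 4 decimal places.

A = D + L + U where D = diag(2.9, -4.3, -4, 5.1, 3.1).
Gauss-Seidel: T = -(D+L)⁻¹U, row 0 first, T[0,3] = -(3)/(2.9) = -1.0345; later rows by forward substitution.
  T[0,:] = [+0.0000, +0.3448, +0.2414, -1.0345, -0.4483]
  T[1,:] = [+0.0000, -0.2727, +0.2743, +1.3528, +0.6568]
  T[2,:] = [+0.0000, +0.3071, +0.2499, -0.6313, +0.4234]
  T[3,:] = [+0.0000, +0.1895, +0.4767, -0.0600, +0.1028]
  T[4,:] = [+0.0000, -0.2342, +0.3837, +1.4366, +0.8269]
|λ(T)| sorted: 1.2943, 0.6117, 0.6117, 0.0126, 0.0000.
ρ = 1.2943; 1.2943 > 1, so it fails to converge.

1.2943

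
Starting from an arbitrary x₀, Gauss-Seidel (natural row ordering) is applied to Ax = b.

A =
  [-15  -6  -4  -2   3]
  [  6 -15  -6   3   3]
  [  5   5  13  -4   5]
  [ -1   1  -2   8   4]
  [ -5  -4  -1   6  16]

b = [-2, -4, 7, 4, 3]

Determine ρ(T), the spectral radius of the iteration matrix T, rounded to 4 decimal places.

0.6075

Let D = diag(-15, -15, 13, 8, 16); L, U the strict triangles.
T_GS = -(D+L)⁻¹U: row 0 first, T[0,1] = -(-6)/(-15) = -0.4000; later rows by forward substitution.
  T[0,:] = [+0.0000, -0.4000, -0.2667, -0.1333, +0.2000]
  T[1,:] = [+0.0000, -0.1600, -0.5067, +0.1467, +0.2800]
  T[2,:] = [+0.0000, +0.2154, +0.2974, +0.3026, -0.5692]
  T[3,:] = [+0.0000, +0.0238, +0.1044, +0.0406, -0.6523]
  T[4,:] = [+0.0000, -0.1605, -0.2305, -0.0013, +0.3415]
moduli |λ_i(T)| = 0.6075, 0.3013, 0.3013, 0.1394, 0.0000.
spectral radius ρ = 0.6075; 0.6075 < 1 ⇒ converges.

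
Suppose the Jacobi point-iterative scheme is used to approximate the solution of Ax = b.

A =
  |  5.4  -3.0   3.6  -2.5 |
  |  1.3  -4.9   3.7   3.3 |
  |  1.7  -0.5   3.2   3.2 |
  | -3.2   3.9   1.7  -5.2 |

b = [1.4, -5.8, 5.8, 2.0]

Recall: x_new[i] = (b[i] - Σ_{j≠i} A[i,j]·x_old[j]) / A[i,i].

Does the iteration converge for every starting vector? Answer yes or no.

no

Let D = diag(5.4, -4.9, 3.2, -5.2); L, U the strict triangles.
T_J = -D⁻¹(L+U): T[3,2] = -(1.7)/(-5.2) = +0.3269; T[3,3] = 0.
  T[0,:] = [+0.0000  +0.5556  -0.6667  +0.4630]
  T[1,:] = [+0.2653  +0.0000  +0.7551  +0.6735]
  T[2,:] = [-0.5312  +0.1562  +0.0000  -1.0000]
  T[3,:] = [-0.6154  +0.7500  +0.3269  +0.0000]
moduli |λ_i(T)| = 1.2973, 1.0238, 1.0238, 0.1021.
spectral radius ρ = 1.2973; 1.2973 > 1 ⇒ diverges.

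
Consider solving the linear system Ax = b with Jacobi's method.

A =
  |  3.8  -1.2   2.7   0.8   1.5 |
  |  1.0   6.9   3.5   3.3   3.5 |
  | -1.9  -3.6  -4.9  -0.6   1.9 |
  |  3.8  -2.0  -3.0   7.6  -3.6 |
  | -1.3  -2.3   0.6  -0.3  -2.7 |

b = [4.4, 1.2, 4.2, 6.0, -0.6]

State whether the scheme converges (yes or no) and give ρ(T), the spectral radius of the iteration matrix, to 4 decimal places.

no, ρ = 1.4030

Let D = diag(3.8, 6.9, -4.9, 7.6, -2.7); L, U the strict triangles.
Jacobi T = -D⁻¹(L+U): T[4,3] = -(-0.3)/(-2.7) = -0.1111; T[4,4] = 0.
  T[0,:] = [+0.0000  +0.3158  -0.7105  -0.2105  -0.3947]
  T[1,:] = [-0.1449  +0.0000  -0.5072  -0.4783  -0.5072]
  T[2,:] = [-0.3878  -0.7347  +0.0000  -0.1224  +0.3878]
  T[3,:] = [-0.5000  +0.2632  +0.3947  +0.0000  +0.4737]
  T[4,:] = [-0.4815  -0.8519  +0.2222  -0.1111  +0.0000]
moduli |λ_i(T)| = 1.4030, 0.5929, 0.5929, 0.3441, 0.3441.
ρ(T) = max|λ| = 1.4030; 1.4030 > 1 ⇒ diverges.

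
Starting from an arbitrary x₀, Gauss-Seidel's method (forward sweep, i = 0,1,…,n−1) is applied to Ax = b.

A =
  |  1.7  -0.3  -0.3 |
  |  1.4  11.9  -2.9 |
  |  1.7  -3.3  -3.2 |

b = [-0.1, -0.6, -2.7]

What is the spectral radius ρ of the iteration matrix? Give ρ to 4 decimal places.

0.2488

Diagonal D = diag(1.7, 11.9, -3.2); L, U strict lower/upper.
Gauss-Seidel: T = -(D+L)⁻¹U, row 0 first, T[0,2] = -(-0.3)/(1.7) = +0.1765; later rows by forward substitution.
  T[0,:] = [+0.0000  +0.1765  +0.1765]
  T[1,:] = [+0.0000  -0.0208  +0.2229]
  T[2,:] = [+0.0000  +0.1152  -0.1362]
|eigenvalues of T|: 0.2488, 0.0918, 0.0000.
spectral radius ρ = 0.2488; 0.2488 < 1, so it converges for any x₀.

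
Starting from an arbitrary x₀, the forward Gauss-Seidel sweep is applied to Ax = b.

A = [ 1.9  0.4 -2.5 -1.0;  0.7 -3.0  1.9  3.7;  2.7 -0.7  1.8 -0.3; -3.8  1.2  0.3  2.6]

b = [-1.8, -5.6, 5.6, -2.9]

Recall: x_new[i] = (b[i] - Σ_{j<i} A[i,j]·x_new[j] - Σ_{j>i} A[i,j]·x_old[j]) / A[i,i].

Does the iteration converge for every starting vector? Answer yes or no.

Split A = D + L + U, D = diag(1.9, -3, 1.8, 2.6).
Gauss-Seidel: T = -(D+L)⁻¹U, row 0 first, T[0,1] = -(0.4)/(1.9) = -0.2105; later rows by forward substitution.
  T[0,:] = [+0.0000  -0.2105  +1.3158  +0.5263]
  T[1,:] = [+0.0000  -0.0491  +0.9404  +1.3561]
  T[2,:] = [+0.0000  +0.2967  -1.6080  -0.0954]
  T[3,:] = [+0.0000  -0.3193  +1.6746  +0.1543]
|roots of det(T-λI)|: 1.4225, 0.1511, 0.1511, 0.0000.
ρ = 1.4225; 1.4225 > 1, so it fails to converge.

no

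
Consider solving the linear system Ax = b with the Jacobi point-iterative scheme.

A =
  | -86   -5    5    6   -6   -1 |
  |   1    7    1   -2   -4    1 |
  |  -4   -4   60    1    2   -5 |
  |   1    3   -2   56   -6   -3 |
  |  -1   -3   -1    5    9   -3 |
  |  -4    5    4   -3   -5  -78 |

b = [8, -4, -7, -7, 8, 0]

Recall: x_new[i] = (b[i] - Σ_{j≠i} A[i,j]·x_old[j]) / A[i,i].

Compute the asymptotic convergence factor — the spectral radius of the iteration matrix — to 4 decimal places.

0.4306

Let D = diag(-86, 7, 60, 56, 9, -78); L, U the strict triangles.
Jacobi T = -D⁻¹(L+U): T[3,0] = -(1)/(56) = -0.0179; T[3,3] = 0.
  T[0,:] = [+0.0000  -0.0581  +0.0581  +0.0698  -0.0698  -0.0116]
  T[1,:] = [-0.1429  +0.0000  -0.1429  +0.2857  +0.5714  -0.1429]
  T[2,:] = [+0.0667  +0.0667  +0.0000  -0.0167  -0.0333  +0.0833]
  T[3,:] = [-0.0179  -0.0536  +0.0357  +0.0000  +0.1071  +0.0536]
  T[4,:] = [+0.1111  +0.3333  +0.1111  -0.5556  +0.0000  +0.3333]
  T[5,:] = [-0.0513  +0.0641  +0.0513  -0.0385  -0.0641  +0.0000]
|roots of det(T-λI)|: 0.4306, 0.3352, 0.3352, 0.0940, 0.0462, 0.0462.
ρ = 0.4306; 0.4306 < 1: convergent.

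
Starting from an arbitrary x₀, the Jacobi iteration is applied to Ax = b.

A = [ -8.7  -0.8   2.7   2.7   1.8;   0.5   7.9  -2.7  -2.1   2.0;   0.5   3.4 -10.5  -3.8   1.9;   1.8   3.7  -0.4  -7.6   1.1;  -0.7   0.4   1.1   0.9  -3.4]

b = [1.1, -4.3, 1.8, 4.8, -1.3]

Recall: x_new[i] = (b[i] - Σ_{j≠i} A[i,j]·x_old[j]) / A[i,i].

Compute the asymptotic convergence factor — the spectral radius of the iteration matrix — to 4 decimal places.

Split A = D + L + U, D = diag(-8.7, 7.9, -10.5, -7.6, -3.4).
T_J = -D⁻¹(L+U): T[1,3] = -(-2.1)/(7.9) = +0.2658; T[1,1] = 0.
  T[0,:] = [+0.0000 -0.0920 +0.3103 +0.3103 +0.2069]
  T[1,:] = [-0.0633 +0.0000 +0.3418 +0.2658 -0.2532]
  T[2,:] = [+0.0476 +0.3238 +0.0000 -0.3619 +0.1810]
  T[3,:] = [+0.2368 +0.4868 -0.0526 +0.0000 +0.1447]
  T[4,:] = [-0.2059 +0.1176 +0.3235 +0.2647 +0.0000]
|eigenvalues of T|: 0.8296, 0.3766, 0.3766, 0.2502, 0.2502.
ρ = 0.8296; 0.8296 < 1: convergent.

0.8296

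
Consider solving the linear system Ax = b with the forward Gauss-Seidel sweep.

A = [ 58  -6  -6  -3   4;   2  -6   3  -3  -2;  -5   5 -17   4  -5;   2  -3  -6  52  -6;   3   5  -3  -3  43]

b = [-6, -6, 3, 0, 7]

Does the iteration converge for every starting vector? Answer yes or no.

yes

A = D + L + U where D = diag(58, -6, -17, 52, 43).
Gauss-Seidel: T = -(D+L)⁻¹U, row 0 first, T[0,3] = -(-3)/(58) = +0.0517; later rows by forward substitution.
  T[0,:] = [+0.0000, +0.1034, +0.1034, +0.0517, -0.0690]
  T[1,:] = [+0.0000, +0.0345, +0.5345, -0.4828, -0.3563]
  T[2,:] = [+0.0000, -0.0203, +0.1268, +0.0781, -0.3786]
  T[3,:] = [+0.0000, -0.0043, +0.0415, -0.0208, +0.0538]
  T[4,:] = [+0.0000, -0.0129, -0.0576, +0.0565, +0.0236]
moduli |λ_i(T)| = 0.2377, 0.0808, 0.0808, 0.0632, 0.0000.
spectral radius ρ = 0.2377; 0.2377 < 1: convergent.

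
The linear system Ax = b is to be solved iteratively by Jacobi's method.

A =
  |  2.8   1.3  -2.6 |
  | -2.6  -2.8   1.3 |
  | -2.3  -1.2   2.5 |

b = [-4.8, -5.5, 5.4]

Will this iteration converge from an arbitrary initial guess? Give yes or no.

no

Let D = diag(2.8, -2.8, 2.5); L, U the strict triangles.
T_J = -D⁻¹(L+U): T[1,0] = -(-2.6)/(-2.8) = -0.9286; T[1,1] = 0.
  T[0,:] = [+0.0000  -0.4643  +0.9286]
  T[1,:] = [-0.9286  +0.0000  +0.4643]
  T[2,:] = [+0.9200  +0.4800  +0.0000]
|eigenvalues of T|: 1.3954, 0.9168, 0.4786.
ρ = 1.3954; 1.3954 > 1, so it fails to converge.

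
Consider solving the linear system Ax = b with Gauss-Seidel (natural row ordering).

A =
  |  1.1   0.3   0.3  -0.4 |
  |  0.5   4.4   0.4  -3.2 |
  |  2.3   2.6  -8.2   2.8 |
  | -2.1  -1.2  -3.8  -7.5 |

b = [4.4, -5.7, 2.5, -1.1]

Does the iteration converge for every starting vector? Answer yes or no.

Let D = diag(1.1, 4.4, -8.2, -7.5); L, U the strict triangles.
T_GS = -(D+L)⁻¹U: row 0 first, T[0,1] = -(0.3)/(1.1) = -0.2727; later rows by forward substitution.
  T[0,:] = [+0.0000, -0.2727, -0.2727, +0.3636]
  T[1,:] = [+0.0000, +0.0310, -0.0599, +0.6860]
  T[2,:] = [+0.0000, -0.0667, -0.0955, +0.6610]
  T[3,:] = [+0.0000, +0.1052, +0.1343, -0.5465]
|λ(T)| sorted: 0.7840, 0.1533, 0.0197, 0.0000.
ρ = 0.7840; 0.7840 < 1: convergent.

yes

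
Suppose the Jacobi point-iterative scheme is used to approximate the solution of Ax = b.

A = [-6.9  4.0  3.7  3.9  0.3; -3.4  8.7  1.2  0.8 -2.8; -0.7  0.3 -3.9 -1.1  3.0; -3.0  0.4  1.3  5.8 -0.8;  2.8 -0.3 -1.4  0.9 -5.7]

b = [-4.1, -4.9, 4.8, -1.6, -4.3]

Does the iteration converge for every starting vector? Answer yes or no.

Write A = D+L+U with D = diag(-6.9, 8.7, -3.9, 5.8, -5.7).
Jacobi T = -D⁻¹(L+U): T[3,2] = -(1.3)/(5.8) = -0.2241; T[3,3] = 0.
  T[0,:] = [+0.0000  +0.5797  +0.5362  +0.5652  +0.0435]
  T[1,:] = [+0.3908  +0.0000  -0.1379  -0.0920  +0.3218]
  T[2,:] = [-0.1795  +0.0769  +0.0000  -0.2821  +0.7692]
  T[3,:] = [+0.5172  -0.0690  -0.2241  +0.0000  +0.1379]
  T[4,:] = [+0.4912  -0.0526  -0.2456  +0.1579  +0.0000]
moduli |λ_i(T)| = 0.8325, 0.4651, 0.4651, 0.3133, 0.0090.
spectral radius ρ = 0.8325; 0.8325 < 1 ⇒ converges.

yes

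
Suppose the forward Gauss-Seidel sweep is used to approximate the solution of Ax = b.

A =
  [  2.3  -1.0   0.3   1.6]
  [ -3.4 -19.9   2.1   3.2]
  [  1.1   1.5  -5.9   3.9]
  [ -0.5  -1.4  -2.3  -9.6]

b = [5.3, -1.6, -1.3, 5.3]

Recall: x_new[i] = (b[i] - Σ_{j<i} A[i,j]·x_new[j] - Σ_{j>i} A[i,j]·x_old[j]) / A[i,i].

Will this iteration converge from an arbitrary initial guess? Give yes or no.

yes

Split A = D + L + U, D = diag(2.3, -19.9, -5.9, -9.6).
GS T = -(D+L)⁻¹U: row 0 first, T[0,2] = -(0.3)/(2.3) = -0.1304; later rows by forward substitution.
  T[0,:] = [+0.0000 +0.4348 -0.1304 -0.6957]
  T[1,:] = [+0.0000 -0.0743 +0.1278 +0.2797]
  T[2,:] = [+0.0000 +0.0622 +0.0082 +0.6024]
  T[3,:] = [+0.0000 -0.0267 -0.0138 -0.1489]
|λ(T)| sorted: 0.1693, 0.0966, 0.0966, 0.0000.
spectral radius ρ = 0.1693; 0.1693 < 1, so it converges for any x₀.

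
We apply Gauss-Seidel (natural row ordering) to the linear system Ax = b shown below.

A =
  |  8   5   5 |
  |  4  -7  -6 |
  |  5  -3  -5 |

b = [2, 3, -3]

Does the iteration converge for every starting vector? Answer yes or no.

Split A = D + L + U, D = diag(8, -7, -5).
T_GS = -(D+L)⁻¹U: row 0 first, T[0,2] = -(5)/(8) = -0.6250; later rows by forward substitution.
  T[0,:] = [+0.0000 -0.6250 -0.6250]
  T[1,:] = [+0.0000 -0.3571 -1.2143]
  T[2,:] = [+0.0000 -0.4107 +0.1036]
|roots of det(T-λI)|: 0.8696, 0.6160, 0.0000.
spectral radius ρ = 0.8696; 0.8696 < 1: convergent.

yes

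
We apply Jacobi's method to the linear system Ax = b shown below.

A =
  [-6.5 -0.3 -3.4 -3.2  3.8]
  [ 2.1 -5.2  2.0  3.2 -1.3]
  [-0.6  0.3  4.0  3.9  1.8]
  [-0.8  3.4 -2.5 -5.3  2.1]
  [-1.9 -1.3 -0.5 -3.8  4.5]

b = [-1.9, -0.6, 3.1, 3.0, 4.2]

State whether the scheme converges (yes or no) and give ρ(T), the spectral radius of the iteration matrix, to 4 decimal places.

A = D + L + U where D = diag(-6.5, -5.2, 4, -5.3, 4.5).
Jacobi: T = -D⁻¹(L+U), T[2,0] = -(-0.6)/(4) = +0.1500; T[2,2] = 0.
  T[0,:] = [+0.0000 -0.0462 -0.5231 -0.4923 +0.5846]
  T[1,:] = [+0.4038 +0.0000 +0.3846 +0.6154 -0.2500]
  T[2,:] = [+0.1500 -0.0750 +0.0000 -0.9750 -0.4500]
  T[3,:] = [-0.1509 +0.6415 -0.4717 +0.0000 +0.3962]
  T[4,:] = [+0.4222 +0.2889 +0.1111 +0.8444 +0.0000]
|λ(T)| sorted: 1.2494, 1.0219, 0.3440, 0.3440, 0.1413.
spectral radius ρ = 1.2494; 1.2494 > 1, so it fails to converge.

no, ρ = 1.2494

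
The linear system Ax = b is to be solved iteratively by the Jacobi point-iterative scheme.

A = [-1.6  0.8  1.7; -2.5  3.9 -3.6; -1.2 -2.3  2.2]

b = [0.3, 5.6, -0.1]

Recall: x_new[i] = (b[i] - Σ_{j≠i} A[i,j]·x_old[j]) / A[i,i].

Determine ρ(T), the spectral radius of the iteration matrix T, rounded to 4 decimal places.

Let D = diag(-1.6, 3.9, 2.2); L, U the strict triangles.
Jacobi T = -D⁻¹(L+U): T[1,0] = -(-2.5)/(3.9) = +0.6410; T[1,1] = 0.
  T[0,:] = [+0.0000 +0.5000 +1.0625]
  T[1,:] = [+0.6410 +0.0000 +0.9231]
  T[2,:] = [+0.5455 +1.0455 +0.0000]
|λ(T)| sorted: 1.5740, 0.8708, 0.7032.
spectral radius ρ = 1.5740; 1.5740 > 1: divergent.

1.5740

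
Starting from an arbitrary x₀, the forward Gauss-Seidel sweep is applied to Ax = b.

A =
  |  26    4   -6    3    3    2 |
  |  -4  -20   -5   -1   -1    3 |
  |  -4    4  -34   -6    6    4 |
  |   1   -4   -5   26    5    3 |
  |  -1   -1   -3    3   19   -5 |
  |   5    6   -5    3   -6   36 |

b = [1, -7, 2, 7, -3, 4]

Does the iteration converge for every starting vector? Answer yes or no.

Split A = D + L + U, D = diag(26, -20, -34, 26, 19, 36).
GS T = -(D+L)⁻¹U: row 0 first, T[0,5] = -(2)/(26) = -0.0769; later rows by forward substitution.
  T[0,:] = [+0.0000 -0.1538 +0.2308 -0.1154 -0.1154 -0.0769]
  T[1,:] = [+0.0000 +0.0308 -0.2962 -0.0269 -0.0269 +0.1654]
  T[2,:] = [+0.0000 +0.0217 -0.0620 -0.1661 +0.1869 +0.1462]
  T[3,:] = [+0.0000 +0.0148 -0.0664 -0.0316 -0.1561 -0.0589]
  T[4,:] = [+0.0000 -0.0054 -0.0028 -0.0287 +0.0467 +0.3002]
  T[5,:] = [+0.0000 +0.0171 +0.0138 -0.0047 +0.0673 +0.0584]
|λ(T)| sorted: 0.2074, 0.1460, 0.1291, 0.1105, 0.1105, 0.0000.
ρ(T) = max|λ| = 0.2074; 0.2074 < 1: convergent.

yes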